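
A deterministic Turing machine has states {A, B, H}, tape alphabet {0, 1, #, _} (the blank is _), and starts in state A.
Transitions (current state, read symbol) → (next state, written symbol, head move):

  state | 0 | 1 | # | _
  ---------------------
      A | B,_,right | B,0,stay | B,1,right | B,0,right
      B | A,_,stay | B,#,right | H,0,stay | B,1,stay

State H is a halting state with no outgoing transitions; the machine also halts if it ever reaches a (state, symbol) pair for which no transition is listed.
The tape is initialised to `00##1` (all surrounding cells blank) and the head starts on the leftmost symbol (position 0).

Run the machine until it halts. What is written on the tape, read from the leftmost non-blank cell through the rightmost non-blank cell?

A | [0]0##1   read 0 → write _, move right, go to B
B | _[0]##1   read 0 → write _, move stay, go to A
A | _[_]##1   read _ → write 0, move right, go to B
B | _0[#]#1   read # → write 0, move stay, go to H
H | _0[0]#1
The non-blank tape span at halt is 00#1.

00#1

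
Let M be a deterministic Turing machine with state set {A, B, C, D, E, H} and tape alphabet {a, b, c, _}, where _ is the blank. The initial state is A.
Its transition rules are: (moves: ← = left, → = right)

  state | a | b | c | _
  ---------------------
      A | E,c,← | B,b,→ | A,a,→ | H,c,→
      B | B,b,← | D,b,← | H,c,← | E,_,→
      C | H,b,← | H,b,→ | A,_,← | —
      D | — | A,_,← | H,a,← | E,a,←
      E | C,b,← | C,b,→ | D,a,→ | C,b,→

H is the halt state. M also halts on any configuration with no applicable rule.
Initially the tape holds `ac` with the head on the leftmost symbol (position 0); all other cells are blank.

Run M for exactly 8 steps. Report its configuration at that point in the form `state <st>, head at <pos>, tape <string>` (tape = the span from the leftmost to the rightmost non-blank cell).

state C, head at 0, tape b_ba

state=A head=0 tape=_[a]c_   (A,a)→(E,c,←)
state=E head=-1 tape=[_]cc_   (E,_)→(C,b,→)
state=C head=0 tape=b[c]c_   (C,c)→(A,_,←)
state=A head=-1 tape=[b]_c_   (A,b)→(B,b,→)
state=B head=0 tape=b[_]c_   (B,_)→(E,_,→)
state=E head=1 tape=b_[c]_   (E,c)→(D,a,→)
state=D head=2 tape=b_a[_]   (D,_)→(E,a,←)
state=E head=1 tape=b_[a]a   (E,a)→(C,b,←)
state=C head=0 tape=b[_]ba
After 8 steps: state C, head at 0, tape b_ba.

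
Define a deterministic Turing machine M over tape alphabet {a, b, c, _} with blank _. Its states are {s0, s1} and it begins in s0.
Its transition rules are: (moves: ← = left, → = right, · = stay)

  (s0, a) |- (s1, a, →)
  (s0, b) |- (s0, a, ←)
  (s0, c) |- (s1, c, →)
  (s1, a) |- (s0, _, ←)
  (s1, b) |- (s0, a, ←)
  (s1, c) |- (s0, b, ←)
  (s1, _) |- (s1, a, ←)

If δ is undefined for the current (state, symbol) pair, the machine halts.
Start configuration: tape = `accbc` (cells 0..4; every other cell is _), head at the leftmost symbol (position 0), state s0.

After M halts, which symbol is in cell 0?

_

state=s0 head=0 tape=_[a]ccbc   (s0,a)→(s1,a,→)
state=s1 head=1 tape=_a[c]cbc   (s1,c)→(s0,b,←)
state=s0 head=0 tape=_[a]bcbc   (s0,a)→(s1,a,→)
state=s1 head=1 tape=_a[b]cbc   (s1,b)→(s0,a,←)
state=s0 head=0 tape=_[a]acbc   (s0,a)→(s1,a,→)
state=s1 head=1 tape=_a[a]cbc   (s1,a)→(s0,_,←)
state=s0 head=0 tape=_[a]_cbc   (s0,a)→(s1,a,→)
state=s1 head=1 tape=_a[_]cbc   (s1,_)→(s1,a,←)
state=s1 head=0 tape=_[a]acbc   (s1,a)→(s0,_,←)
state=s0 head=-1 tape=[_]_acbc
Cell 0 holds _ when M halts.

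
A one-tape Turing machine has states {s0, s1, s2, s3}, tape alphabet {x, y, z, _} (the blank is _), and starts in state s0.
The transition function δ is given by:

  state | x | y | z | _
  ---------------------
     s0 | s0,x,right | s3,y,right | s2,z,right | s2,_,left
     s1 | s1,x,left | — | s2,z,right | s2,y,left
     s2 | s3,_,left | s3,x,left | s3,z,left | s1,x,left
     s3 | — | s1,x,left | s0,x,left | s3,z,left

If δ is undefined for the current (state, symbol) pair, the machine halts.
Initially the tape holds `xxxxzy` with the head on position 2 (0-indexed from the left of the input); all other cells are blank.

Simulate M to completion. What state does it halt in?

s0 | xx[x]xzy_   read x → write x, move right, go to s0
s0 | xxx[x]zy_   read x → write x, move right, go to s0
s0 | xxxx[z]y_   read z → write z, move right, go to s2
s2 | xxxxz[y]_   read y → write x, move left, go to s3
s3 | xxxx[z]x_   read z → write x, move left, go to s0
s0 | xxx[x]xx_   read x → write x, move right, go to s0
s0 | xxxx[x]x_   read x → write x, move right, go to s0
s0 | xxxxx[x]_   read x → write x, move right, go to s0
s0 | xxxxxx[_]   read _ → write _, move left, go to s2
s2 | xxxxx[x]_   read x → write _, move left, go to s3
s3 | xxxx[x]__
No transition is defined for (s3, x); M halts in state s3.

s3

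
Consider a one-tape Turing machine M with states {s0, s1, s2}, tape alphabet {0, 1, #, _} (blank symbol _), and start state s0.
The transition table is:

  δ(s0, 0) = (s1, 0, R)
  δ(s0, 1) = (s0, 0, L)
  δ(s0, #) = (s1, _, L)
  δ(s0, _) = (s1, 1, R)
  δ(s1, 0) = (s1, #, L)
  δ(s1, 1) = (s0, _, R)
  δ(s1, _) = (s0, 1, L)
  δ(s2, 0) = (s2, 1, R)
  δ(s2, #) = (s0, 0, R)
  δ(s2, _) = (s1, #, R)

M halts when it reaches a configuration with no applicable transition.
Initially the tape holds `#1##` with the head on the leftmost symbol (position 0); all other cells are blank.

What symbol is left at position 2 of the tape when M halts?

1

s0 | ____[#]1##   read # → write _, move L, go to s1
s1 | ___[_]_1##   read _ → write 1, move L, go to s0
s0 | __[_]1_1##   read _ → write 1, move R, go to s1
s1 | __1[1]_1##   read 1 → write _, move R, go to s0
s0 | __1_[_]1##   read _ → write 1, move R, go to s1
s1 | __1_1[1]##   read 1 → write _, move R, go to s0
s0 | __1_1_[#]#   read # → write _, move L, go to s1
s1 | __1_1[_]_#   read _ → write 1, move L, go to s0
s0 | __1_[1]1_#   read 1 → write 0, move L, go to s0
s0 | __1[_]01_#   read _ → write 1, move R, go to s1
s1 | __11[0]1_#   read 0 → write #, move L, go to s1
s1 | __1[1]#1_#   read 1 → write _, move R, go to s0
s0 | __1_[#]1_#   read # → write _, move L, go to s1
s1 | __1[_]_1_#   read _ → write 1, move L, go to s0
s0 | __[1]1_1_#   read 1 → write 0, move L, go to s0
s0 | _[_]01_1_#   read _ → write 1, move R, go to s1
s1 | _1[0]1_1_#   read 0 → write #, move L, go to s1
s1 | _[1]#1_1_#   read 1 → write _, move R, go to s0
s0 | __[#]1_1_#   read # → write _, move L, go to s1
s1 | _[_]_1_1_#   read _ → write 1, move L, go to s0
s0 | [_]1_1_1_#   read _ → write 1, move R, go to s1
s1 | 1[1]_1_1_#   read 1 → write _, move R, go to s0
s0 | 1_[_]1_1_#   read _ → write 1, move R, go to s1
s1 | 1_1[1]_1_#   read 1 → write _, move R, go to s0
s0 | 1_1_[_]1_#   read _ → write 1, move R, go to s1
s1 | 1_1_1[1]_#   read 1 → write _, move R, go to s0
s0 | 1_1_1_[_]#   read _ → write 1, move R, go to s1
s1 | 1_1_1_1[#]
Cell 2 holds 1 when M halts.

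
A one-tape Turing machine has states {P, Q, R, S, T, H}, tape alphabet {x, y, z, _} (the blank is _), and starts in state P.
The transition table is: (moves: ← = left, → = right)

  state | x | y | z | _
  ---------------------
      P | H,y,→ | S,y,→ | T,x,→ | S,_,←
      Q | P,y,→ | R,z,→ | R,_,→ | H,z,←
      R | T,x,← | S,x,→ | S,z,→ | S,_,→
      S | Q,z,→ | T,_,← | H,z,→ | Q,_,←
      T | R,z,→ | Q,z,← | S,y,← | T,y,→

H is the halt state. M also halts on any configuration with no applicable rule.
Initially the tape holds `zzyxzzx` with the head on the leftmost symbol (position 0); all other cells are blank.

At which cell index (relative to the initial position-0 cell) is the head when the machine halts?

P | [z]zyxzzx_   read z → write x, move →, go to T
T | x[z]yxzzx_   read z → write y, move ←, go to S
S | [x]yyxzzx_   read x → write z, move →, go to Q
Q | z[y]yxzzx_   read y → write z, move →, go to R
R | zz[y]xzzx_   read y → write x, move →, go to S
S | zzx[x]zzx_   read x → write z, move →, go to Q
Q | zzxz[z]zx_   read z → write _, move →, go to R
R | zzxz_[z]x_   read z → write z, move →, go to S
S | zzxz_z[x]_   read x → write z, move →, go to Q
Q | zzxz_zz[_]   read _ → write z, move ←, go to H
H | zzxz_z[z]z
At halt the head is at cell 6.

6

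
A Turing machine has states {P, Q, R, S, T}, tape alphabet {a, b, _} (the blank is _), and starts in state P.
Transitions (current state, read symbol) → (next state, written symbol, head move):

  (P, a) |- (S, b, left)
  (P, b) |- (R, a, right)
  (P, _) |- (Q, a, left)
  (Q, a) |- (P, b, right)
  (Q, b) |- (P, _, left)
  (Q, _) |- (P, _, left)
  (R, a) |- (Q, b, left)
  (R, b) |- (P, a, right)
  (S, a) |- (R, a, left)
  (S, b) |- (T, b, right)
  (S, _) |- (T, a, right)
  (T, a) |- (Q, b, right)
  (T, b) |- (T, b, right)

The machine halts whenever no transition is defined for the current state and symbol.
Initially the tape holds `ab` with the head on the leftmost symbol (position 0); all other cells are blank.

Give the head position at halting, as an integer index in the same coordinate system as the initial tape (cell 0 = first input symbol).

2

P | _[a]b_   read a → write b, move left, go to S
S | [_]bb_   read _ → write a, move right, go to T
T | a[b]b_   read b → write b, move right, go to T
T | ab[b]_   read b → write b, move right, go to T
T | abb[_]
At halt the head is at cell 2.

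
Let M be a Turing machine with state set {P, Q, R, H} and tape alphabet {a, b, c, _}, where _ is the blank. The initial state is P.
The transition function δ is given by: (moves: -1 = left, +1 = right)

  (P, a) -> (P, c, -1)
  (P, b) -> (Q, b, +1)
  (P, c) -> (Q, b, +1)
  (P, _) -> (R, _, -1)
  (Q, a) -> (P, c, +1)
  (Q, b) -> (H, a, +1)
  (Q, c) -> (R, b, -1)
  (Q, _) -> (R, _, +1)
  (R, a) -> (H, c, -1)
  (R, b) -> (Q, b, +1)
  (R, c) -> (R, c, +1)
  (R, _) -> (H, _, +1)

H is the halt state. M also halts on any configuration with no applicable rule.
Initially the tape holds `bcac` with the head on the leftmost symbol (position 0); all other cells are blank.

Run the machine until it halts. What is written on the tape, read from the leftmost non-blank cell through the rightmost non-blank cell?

P | [b]cac   read b → write b, move +1, go to Q
Q | b[c]ac   read c → write b, move -1, go to R
R | [b]bac   read b → write b, move +1, go to Q
Q | b[b]ac   read b → write a, move +1, go to H
H | ba[a]c
The non-blank tape span at halt is baac.

baac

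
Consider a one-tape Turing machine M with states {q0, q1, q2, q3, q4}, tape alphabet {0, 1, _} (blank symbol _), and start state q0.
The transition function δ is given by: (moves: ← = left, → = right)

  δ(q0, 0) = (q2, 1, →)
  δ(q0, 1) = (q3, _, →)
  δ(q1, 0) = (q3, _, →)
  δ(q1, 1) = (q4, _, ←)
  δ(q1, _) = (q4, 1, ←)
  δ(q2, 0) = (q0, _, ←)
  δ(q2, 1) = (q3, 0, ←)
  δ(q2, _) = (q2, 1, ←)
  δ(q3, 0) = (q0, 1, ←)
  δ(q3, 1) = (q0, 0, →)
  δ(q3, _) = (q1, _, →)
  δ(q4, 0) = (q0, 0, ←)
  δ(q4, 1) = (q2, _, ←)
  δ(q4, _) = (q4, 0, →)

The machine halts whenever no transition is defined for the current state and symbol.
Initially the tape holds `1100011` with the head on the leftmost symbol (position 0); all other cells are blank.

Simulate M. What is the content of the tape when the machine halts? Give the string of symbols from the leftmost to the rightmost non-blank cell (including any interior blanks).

state=q0 head=0 tape=[1]100011__   (q0,1)→(q3,_,→)
state=q3 head=1 tape=_[1]00011__   (q3,1)→(q0,0,→)
state=q0 head=2 tape=_0[0]0011__   (q0,0)→(q2,1,→)
state=q2 head=3 tape=_01[0]011__   (q2,0)→(q0,_,←)
state=q0 head=2 tape=_0[1]_011__   (q0,1)→(q3,_,→)
state=q3 head=3 tape=_0_[_]011__   (q3,_)→(q1,_,→)
state=q1 head=4 tape=_0__[0]11__   (q1,0)→(q3,_,→)
state=q3 head=5 tape=_0___[1]1__   (q3,1)→(q0,0,→)
state=q0 head=6 tape=_0___0[1]__   (q0,1)→(q3,_,→)
state=q3 head=7 tape=_0___0_[_]_   (q3,_)→(q1,_,→)
state=q1 head=8 tape=_0___0__[_]   (q1,_)→(q4,1,←)
state=q4 head=7 tape=_0___0_[_]1   (q4,_)→(q4,0,→)
state=q4 head=8 tape=_0___0_0[1]   (q4,1)→(q2,_,←)
state=q2 head=7 tape=_0___0_[0]_   (q2,0)→(q0,_,←)
state=q0 head=6 tape=_0___0[_]__
The non-blank tape span at halt is 0___0.

0___0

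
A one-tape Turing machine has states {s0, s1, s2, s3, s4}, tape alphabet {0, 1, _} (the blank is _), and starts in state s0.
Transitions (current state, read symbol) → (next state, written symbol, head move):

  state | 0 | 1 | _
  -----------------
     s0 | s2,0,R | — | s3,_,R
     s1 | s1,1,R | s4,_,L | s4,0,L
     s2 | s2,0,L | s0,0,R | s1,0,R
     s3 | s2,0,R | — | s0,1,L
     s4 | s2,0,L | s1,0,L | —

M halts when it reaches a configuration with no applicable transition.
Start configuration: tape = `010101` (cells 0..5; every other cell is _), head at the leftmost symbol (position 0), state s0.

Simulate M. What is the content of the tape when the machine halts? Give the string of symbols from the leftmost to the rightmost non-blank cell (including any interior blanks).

000000_1

state=s0 head=0 tape=[0]10101__   (s0,0)→(s2,0,R)
state=s2 head=1 tape=0[1]0101__   (s2,1)→(s0,0,R)
state=s0 head=2 tape=00[0]101__   (s0,0)→(s2,0,R)
state=s2 head=3 tape=000[1]01__   (s2,1)→(s0,0,R)
state=s0 head=4 tape=0000[0]1__   (s0,0)→(s2,0,R)
state=s2 head=5 tape=00000[1]__   (s2,1)→(s0,0,R)
state=s0 head=6 tape=000000[_]_   (s0,_)→(s3,_,R)
state=s3 head=7 tape=000000_[_]   (s3,_)→(s0,1,L)
state=s0 head=6 tape=000000[_]1   (s0,_)→(s3,_,R)
state=s3 head=7 tape=000000_[1]
The non-blank tape span at halt is 000000_1.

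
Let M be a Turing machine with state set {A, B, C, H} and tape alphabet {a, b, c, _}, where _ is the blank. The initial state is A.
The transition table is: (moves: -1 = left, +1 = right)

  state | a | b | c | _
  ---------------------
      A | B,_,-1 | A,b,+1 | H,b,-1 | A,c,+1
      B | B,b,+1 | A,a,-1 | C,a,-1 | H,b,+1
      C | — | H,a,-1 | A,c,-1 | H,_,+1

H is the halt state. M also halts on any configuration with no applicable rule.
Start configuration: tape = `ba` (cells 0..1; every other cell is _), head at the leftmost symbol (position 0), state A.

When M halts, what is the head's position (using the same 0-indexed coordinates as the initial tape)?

A | __[b]a   read b → write b, move +1, go to A
A | __b[a]   read a → write _, move -1, go to B
B | __[b]_   read b → write a, move -1, go to A
A | _[_]a_   read _ → write c, move +1, go to A
A | _c[a]_   read a → write _, move -1, go to B
B | _[c]__   read c → write a, move -1, go to C
C | [_]a__   read _ → write _, move +1, go to H
H | _[a]__
At halt the head is at cell -1.

-1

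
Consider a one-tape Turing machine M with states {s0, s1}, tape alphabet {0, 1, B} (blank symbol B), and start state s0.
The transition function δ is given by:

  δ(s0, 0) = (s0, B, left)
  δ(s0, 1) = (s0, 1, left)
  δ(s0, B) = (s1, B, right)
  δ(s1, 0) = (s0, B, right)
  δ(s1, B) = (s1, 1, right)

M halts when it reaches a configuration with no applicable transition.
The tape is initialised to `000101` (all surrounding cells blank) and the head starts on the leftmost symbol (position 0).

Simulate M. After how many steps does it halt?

7

s0 | B[0]00101   read 0 → write B, move left, go to s0
s0 | [B]B00101   read B → write B, move right, go to s1
s1 | B[B]00101   read B → write 1, move right, go to s1
s1 | B1[0]0101   read 0 → write B, move right, go to s0
s0 | B1B[0]101   read 0 → write B, move left, go to s0
s0 | B1[B]B101   read B → write B, move right, go to s1
s1 | B1B[B]101   read B → write 1, move right, go to s1
s1 | B1B1[1]01
M halts after 7 transitions.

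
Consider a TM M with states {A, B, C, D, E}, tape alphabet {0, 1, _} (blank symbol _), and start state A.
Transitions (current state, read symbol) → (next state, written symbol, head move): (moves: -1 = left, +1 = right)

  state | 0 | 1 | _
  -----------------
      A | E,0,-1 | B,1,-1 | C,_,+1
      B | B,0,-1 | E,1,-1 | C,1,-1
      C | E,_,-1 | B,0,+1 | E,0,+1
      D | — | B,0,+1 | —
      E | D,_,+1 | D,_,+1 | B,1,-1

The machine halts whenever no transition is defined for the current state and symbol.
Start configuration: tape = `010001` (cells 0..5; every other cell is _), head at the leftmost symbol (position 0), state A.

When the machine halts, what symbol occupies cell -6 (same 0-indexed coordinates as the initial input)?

0

A | ________[0]10001   read 0 → write 0, move -1, go to E
E | _______[_]010001   read _ → write 1, move -1, go to B
B | ______[_]1010001   read _ → write 1, move -1, go to C
C | _____[_]11010001   read _ → write 0, move +1, go to E
E | _____0[1]1010001   read 1 → write _, move +1, go to D
D | _____0_[1]010001   read 1 → write 0, move +1, go to B
B | _____0_0[0]10001   read 0 → write 0, move -1, go to B
B | _____0_[0]010001   read 0 → write 0, move -1, go to B
B | _____0[_]0010001   read _ → write 1, move -1, go to C
C | _____[0]10010001   read 0 → write _, move -1, go to E
E | ____[_]_10010001   read _ → write 1, move -1, go to B
B | ___[_]1_10010001   read _ → write 1, move -1, go to C
C | __[_]11_10010001   read _ → write 0, move +1, go to E
E | __0[1]1_10010001   read 1 → write _, move +1, go to D
D | __0_[1]_10010001   read 1 → write 0, move +1, go to B
B | __0_0[_]10010001   read _ → write 1, move -1, go to C
C | __0_[0]110010001   read 0 → write _, move -1, go to E
E | __0[_]_110010001   read _ → write 1, move -1, go to B
B | __[0]1_110010001   read 0 → write 0, move -1, go to B
B | _[_]01_110010001   read _ → write 1, move -1, go to C
C | [_]101_110010001   read _ → write 0, move +1, go to E
E | 0[1]01_110010001   read 1 → write _, move +1, go to D
D | 0_[0]1_110010001
Cell -6 holds 0 when M halts.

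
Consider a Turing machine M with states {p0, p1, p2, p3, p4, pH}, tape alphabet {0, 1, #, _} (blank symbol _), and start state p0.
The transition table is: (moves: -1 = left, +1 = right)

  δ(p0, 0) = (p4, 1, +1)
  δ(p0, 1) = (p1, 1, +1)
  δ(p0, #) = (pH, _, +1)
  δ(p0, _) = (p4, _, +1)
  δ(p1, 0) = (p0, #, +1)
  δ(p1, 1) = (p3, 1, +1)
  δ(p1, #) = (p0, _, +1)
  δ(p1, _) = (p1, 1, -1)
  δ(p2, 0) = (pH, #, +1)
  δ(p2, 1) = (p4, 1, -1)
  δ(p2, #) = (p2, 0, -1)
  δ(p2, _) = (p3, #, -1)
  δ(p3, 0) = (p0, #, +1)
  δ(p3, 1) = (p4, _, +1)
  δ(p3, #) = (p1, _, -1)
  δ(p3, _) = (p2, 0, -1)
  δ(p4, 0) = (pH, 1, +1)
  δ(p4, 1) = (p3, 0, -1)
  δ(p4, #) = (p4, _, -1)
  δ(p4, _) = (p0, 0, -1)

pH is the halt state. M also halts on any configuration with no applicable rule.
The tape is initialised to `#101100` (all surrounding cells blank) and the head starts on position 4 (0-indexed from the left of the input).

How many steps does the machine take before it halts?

p0 | #101[1]00____   read 1 → write 1, move +1, go to p1
p1 | #1011[0]0____   read 0 → write #, move +1, go to p0
p0 | #1011#[0]____   read 0 → write 1, move +1, go to p4
p4 | #1011#1[_]___   read _ → write 0, move -1, go to p0
p0 | #1011#[1]0___   read 1 → write 1, move +1, go to p1
p1 | #1011#1[0]___   read 0 → write #, move +1, go to p0
p0 | #1011#1#[_]__   read _ → write _, move +1, go to p4
p4 | #1011#1#_[_]_   read _ → write 0, move -1, go to p0
p0 | #1011#1#[_]0_   read _ → write _, move +1, go to p4
p4 | #1011#1#_[0]_   read 0 → write 1, move +1, go to pH
pH | #1011#1#_1[_]
M halts after 10 transitions.

10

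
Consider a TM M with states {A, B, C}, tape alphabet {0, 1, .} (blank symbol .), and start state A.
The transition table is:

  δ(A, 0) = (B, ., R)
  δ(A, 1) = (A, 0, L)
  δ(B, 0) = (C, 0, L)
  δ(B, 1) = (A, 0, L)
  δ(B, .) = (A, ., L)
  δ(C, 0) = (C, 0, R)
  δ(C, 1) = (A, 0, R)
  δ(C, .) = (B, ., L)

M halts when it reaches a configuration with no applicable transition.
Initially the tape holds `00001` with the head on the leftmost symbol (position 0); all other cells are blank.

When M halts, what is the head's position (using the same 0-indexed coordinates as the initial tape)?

-2

A | ..[0]0001   read 0 → write ., move R, go to B
B | ...[0]001   read 0 → write 0, move L, go to C
C | ..[.]0001   read . → write ., move L, go to B
B | .[.].0001   read . → write ., move L, go to A
A | [.]..0001
At halt the head is at cell -2.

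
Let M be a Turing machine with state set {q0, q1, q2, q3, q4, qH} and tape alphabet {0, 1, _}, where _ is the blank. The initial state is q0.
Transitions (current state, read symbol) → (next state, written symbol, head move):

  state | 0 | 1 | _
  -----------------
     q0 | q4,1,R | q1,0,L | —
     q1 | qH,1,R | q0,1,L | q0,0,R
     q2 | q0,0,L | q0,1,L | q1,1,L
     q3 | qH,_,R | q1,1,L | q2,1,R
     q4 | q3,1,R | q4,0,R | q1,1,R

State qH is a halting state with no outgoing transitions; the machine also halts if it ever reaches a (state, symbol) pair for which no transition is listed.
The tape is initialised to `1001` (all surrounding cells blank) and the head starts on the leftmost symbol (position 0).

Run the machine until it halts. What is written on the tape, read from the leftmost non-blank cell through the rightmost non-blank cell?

q0 | _[1]001   read 1 → write 0, move L, go to q1
q1 | [_]0001   read _ → write 0, move R, go to q0
q0 | 0[0]001   read 0 → write 1, move R, go to q4
q4 | 01[0]01   read 0 → write 1, move R, go to q3
q3 | 011[0]1   read 0 → write _, move R, go to qH
qH | 011_[1]
The non-blank tape span at halt is 011_1.

011_1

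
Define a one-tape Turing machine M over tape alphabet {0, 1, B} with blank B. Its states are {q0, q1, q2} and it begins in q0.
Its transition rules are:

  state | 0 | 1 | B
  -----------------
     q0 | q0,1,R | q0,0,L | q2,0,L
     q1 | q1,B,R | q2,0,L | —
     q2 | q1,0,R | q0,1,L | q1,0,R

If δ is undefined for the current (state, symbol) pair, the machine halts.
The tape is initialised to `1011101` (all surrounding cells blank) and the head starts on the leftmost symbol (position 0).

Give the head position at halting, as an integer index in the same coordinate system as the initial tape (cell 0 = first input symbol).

state=q0 head=0 tape=BB[1]011101B   (q0,1)→(q0,0,L)
state=q0 head=-1 tape=B[B]0011101B   (q0,B)→(q2,0,L)
state=q2 head=-2 tape=[B]00011101B   (q2,B)→(q1,0,R)
state=q1 head=-1 tape=0[0]0011101B   (q1,0)→(q1,B,R)
state=q1 head=0 tape=0B[0]011101B   (q1,0)→(q1,B,R)
state=q1 head=1 tape=0BB[0]11101B   (q1,0)→(q1,B,R)
state=q1 head=2 tape=0BBB[1]1101B   (q1,1)→(q2,0,L)
state=q2 head=1 tape=0BB[B]01101B   (q2,B)→(q1,0,R)
state=q1 head=2 tape=0BB0[0]1101B   (q1,0)→(q1,B,R)
state=q1 head=3 tape=0BB0B[1]101B   (q1,1)→(q2,0,L)
state=q2 head=2 tape=0BB0[B]0101B   (q2,B)→(q1,0,R)
state=q1 head=3 tape=0BB00[0]101B   (q1,0)→(q1,B,R)
state=q1 head=4 tape=0BB00B[1]01B   (q1,1)→(q2,0,L)
state=q2 head=3 tape=0BB00[B]001B   (q2,B)→(q1,0,R)
state=q1 head=4 tape=0BB000[0]01B   (q1,0)→(q1,B,R)
state=q1 head=5 tape=0BB000B[0]1B   (q1,0)→(q1,B,R)
state=q1 head=6 tape=0BB000BB[1]B   (q1,1)→(q2,0,L)
state=q2 head=5 tape=0BB000B[B]0B   (q2,B)→(q1,0,R)
state=q1 head=6 tape=0BB000B0[0]B   (q1,0)→(q1,B,R)
state=q1 head=7 tape=0BB000B0B[B]
At halt the head is at cell 7.

7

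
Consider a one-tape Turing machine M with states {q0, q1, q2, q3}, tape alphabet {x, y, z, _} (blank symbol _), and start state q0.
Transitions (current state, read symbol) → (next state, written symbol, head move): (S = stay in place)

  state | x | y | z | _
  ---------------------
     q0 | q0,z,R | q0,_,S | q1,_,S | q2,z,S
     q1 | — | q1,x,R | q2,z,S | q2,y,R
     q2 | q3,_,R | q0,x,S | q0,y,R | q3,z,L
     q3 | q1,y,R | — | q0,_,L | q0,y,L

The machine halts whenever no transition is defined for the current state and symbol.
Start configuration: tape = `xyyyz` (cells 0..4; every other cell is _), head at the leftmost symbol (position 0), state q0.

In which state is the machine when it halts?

state=q0 head=0 tape=[x]yyyz_   (q0,x)→(q0,z,R)
state=q0 head=1 tape=z[y]yyz_   (q0,y)→(q0,_,S)
state=q0 head=1 tape=z[_]yyz_   (q0,_)→(q2,z,S)
state=q2 head=1 tape=z[z]yyz_   (q2,z)→(q0,y,R)
state=q0 head=2 tape=zy[y]yz_   (q0,y)→(q0,_,S)
state=q0 head=2 tape=zy[_]yz_   (q0,_)→(q2,z,S)
state=q2 head=2 tape=zy[z]yz_   (q2,z)→(q0,y,R)
state=q0 head=3 tape=zyy[y]z_   (q0,y)→(q0,_,S)
state=q0 head=3 tape=zyy[_]z_   (q0,_)→(q2,z,S)
state=q2 head=3 tape=zyy[z]z_   (q2,z)→(q0,y,R)
state=q0 head=4 tape=zyyy[z]_   (q0,z)→(q1,_,S)
state=q1 head=4 tape=zyyy[_]_   (q1,_)→(q2,y,R)
state=q2 head=5 tape=zyyyy[_]   (q2,_)→(q3,z,L)
state=q3 head=4 tape=zyyy[y]z
No transition is defined for (q3, y); M halts in state q3.

q3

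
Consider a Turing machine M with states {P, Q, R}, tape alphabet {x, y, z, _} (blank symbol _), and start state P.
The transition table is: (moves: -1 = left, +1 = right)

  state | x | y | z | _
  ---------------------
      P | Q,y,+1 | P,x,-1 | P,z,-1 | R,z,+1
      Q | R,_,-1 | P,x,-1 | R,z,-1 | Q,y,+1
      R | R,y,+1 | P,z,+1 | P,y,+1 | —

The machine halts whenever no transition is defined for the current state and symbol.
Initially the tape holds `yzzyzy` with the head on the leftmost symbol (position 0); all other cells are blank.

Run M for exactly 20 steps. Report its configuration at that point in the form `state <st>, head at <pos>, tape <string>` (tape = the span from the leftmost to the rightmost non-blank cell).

state=P head=0 tape=__[y]zzyzy   (P,y)→(P,x,-1)
state=P head=-1 tape=_[_]xzzyzy   (P,_)→(R,z,+1)
state=R head=0 tape=_z[x]zzyzy   (R,x)→(R,y,+1)
state=R head=1 tape=_zy[z]zyzy   (R,z)→(P,y,+1)
state=P head=2 tape=_zyy[z]yzy   (P,z)→(P,z,-1)
state=P head=1 tape=_zy[y]zyzy   (P,y)→(P,x,-1)
state=P head=0 tape=_z[y]xzyzy   (P,y)→(P,x,-1)
state=P head=-1 tape=_[z]xxzyzy   (P,z)→(P,z,-1)
state=P head=-2 tape=[_]zxxzyzy   (P,_)→(R,z,+1)
state=R head=-1 tape=z[z]xxzyzy   (R,z)→(P,y,+1)
state=P head=0 tape=zy[x]xzyzy   (P,x)→(Q,y,+1)
state=Q head=1 tape=zyy[x]zyzy   (Q,x)→(R,_,-1)
state=R head=0 tape=zy[y]_zyzy   (R,y)→(P,z,+1)
state=P head=1 tape=zyz[_]zyzy   (P,_)→(R,z,+1)
state=R head=2 tape=zyzz[z]yzy   (R,z)→(P,y,+1)
state=P head=3 tape=zyzzy[y]zy   (P,y)→(P,x,-1)
state=P head=2 tape=zyzz[y]xzy   (P,y)→(P,x,-1)
state=P head=1 tape=zyz[z]xxzy   (P,z)→(P,z,-1)
state=P head=0 tape=zy[z]zxxzy   (P,z)→(P,z,-1)
state=P head=-1 tape=z[y]zzxxzy   (P,y)→(P,x,-1)
state=P head=-2 tape=[z]xzzxxzy
After 20 steps: state P, head at -2, tape zxzzxxzy.

state P, head at -2, tape zxzzxxzy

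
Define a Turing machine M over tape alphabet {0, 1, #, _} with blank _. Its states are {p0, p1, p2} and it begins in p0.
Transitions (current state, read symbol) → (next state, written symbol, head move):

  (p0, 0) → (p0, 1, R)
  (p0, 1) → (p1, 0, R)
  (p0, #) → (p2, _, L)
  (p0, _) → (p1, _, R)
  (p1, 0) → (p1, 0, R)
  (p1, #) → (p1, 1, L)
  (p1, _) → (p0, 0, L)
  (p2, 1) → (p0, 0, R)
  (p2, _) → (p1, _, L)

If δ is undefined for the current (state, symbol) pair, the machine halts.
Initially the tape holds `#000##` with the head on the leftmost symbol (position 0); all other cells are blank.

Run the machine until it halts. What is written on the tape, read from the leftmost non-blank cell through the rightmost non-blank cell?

11_0001#

state=p0 head=0 tape=___[#]000##   (p0,#)→(p2,_,L)
state=p2 head=-1 tape=__[_]_000##   (p2,_)→(p1,_,L)
state=p1 head=-2 tape=_[_]__000##   (p1,_)→(p0,0,L)
state=p0 head=-3 tape=[_]0__000##   (p0,_)→(p1,_,R)
state=p1 head=-2 tape=_[0]__000##   (p1,0)→(p1,0,R)
state=p1 head=-1 tape=_0[_]_000##   (p1,_)→(p0,0,L)
state=p0 head=-2 tape=_[0]0_000##   (p0,0)→(p0,1,R)
state=p0 head=-1 tape=_1[0]_000##   (p0,0)→(p0,1,R)
state=p0 head=0 tape=_11[_]000##   (p0,_)→(p1,_,R)
state=p1 head=1 tape=_11_[0]00##   (p1,0)→(p1,0,R)
state=p1 head=2 tape=_11_0[0]0##   (p1,0)→(p1,0,R)
state=p1 head=3 tape=_11_00[0]##   (p1,0)→(p1,0,R)
state=p1 head=4 tape=_11_000[#]#   (p1,#)→(p1,1,L)
state=p1 head=3 tape=_11_00[0]1#   (p1,0)→(p1,0,R)
state=p1 head=4 tape=_11_000[1]#
The non-blank tape span at halt is 11_0001#.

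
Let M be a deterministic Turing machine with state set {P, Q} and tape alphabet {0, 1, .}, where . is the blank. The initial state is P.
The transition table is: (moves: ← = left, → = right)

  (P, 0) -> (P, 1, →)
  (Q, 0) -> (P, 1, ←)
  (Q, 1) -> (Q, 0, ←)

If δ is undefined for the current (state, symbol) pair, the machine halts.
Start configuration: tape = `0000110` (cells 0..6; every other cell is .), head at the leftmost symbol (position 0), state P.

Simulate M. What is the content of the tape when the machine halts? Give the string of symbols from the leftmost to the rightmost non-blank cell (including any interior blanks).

P | [0]000110   read 0 → write 1, move →, go to P
P | 1[0]00110   read 0 → write 1, move →, go to P
P | 11[0]0110   read 0 → write 1, move →, go to P
P | 111[0]110   read 0 → write 1, move →, go to P
P | 1111[1]10
The non-blank tape span at halt is 1111110.

1111110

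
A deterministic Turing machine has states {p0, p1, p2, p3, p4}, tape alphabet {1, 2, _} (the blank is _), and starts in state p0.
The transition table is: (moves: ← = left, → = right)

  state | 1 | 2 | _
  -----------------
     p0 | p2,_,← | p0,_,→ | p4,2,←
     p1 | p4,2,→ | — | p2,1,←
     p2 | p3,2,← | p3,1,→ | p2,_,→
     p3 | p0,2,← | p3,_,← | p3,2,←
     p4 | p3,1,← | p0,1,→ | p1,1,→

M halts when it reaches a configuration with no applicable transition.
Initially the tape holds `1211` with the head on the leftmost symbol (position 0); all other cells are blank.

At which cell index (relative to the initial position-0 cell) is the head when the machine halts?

state=p0 head=0 tape=_[1]211_   (p0,1)→(p2,_,←)
state=p2 head=-1 tape=[_]_211_   (p2,_)→(p2,_,→)
state=p2 head=0 tape=_[_]211_   (p2,_)→(p2,_,→)
state=p2 head=1 tape=__[2]11_   (p2,2)→(p3,1,→)
state=p3 head=2 tape=__1[1]1_   (p3,1)→(p0,2,←)
state=p0 head=1 tape=__[1]21_   (p0,1)→(p2,_,←)
state=p2 head=0 tape=_[_]_21_   (p2,_)→(p2,_,→)
state=p2 head=1 tape=__[_]21_   (p2,_)→(p2,_,→)
state=p2 head=2 tape=___[2]1_   (p2,2)→(p3,1,→)
state=p3 head=3 tape=___1[1]_   (p3,1)→(p0,2,←)
state=p0 head=2 tape=___[1]2_   (p0,1)→(p2,_,←)
state=p2 head=1 tape=__[_]_2_   (p2,_)→(p2,_,→)
state=p2 head=2 tape=___[_]2_   (p2,_)→(p2,_,→)
state=p2 head=3 tape=____[2]_   (p2,2)→(p3,1,→)
state=p3 head=4 tape=____1[_]   (p3,_)→(p3,2,←)
state=p3 head=3 tape=____[1]2   (p3,1)→(p0,2,←)
state=p0 head=2 tape=___[_]22   (p0,_)→(p4,2,←)
state=p4 head=1 tape=__[_]222   (p4,_)→(p1,1,→)
state=p1 head=2 tape=__1[2]22
At halt the head is at cell 2.

2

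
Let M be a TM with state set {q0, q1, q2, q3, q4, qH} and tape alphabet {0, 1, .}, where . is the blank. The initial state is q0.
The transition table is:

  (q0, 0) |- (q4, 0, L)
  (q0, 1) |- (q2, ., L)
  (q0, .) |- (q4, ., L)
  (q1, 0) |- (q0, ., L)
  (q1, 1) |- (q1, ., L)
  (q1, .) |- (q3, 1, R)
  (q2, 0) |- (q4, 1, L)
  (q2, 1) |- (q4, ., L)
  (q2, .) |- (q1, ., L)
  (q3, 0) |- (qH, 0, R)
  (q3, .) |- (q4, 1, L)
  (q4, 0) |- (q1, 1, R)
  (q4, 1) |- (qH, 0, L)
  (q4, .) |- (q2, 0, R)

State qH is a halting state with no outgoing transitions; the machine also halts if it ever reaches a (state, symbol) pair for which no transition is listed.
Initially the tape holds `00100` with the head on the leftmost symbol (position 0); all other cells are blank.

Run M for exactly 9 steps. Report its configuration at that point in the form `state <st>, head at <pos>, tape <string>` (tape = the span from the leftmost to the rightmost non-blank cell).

state qH, head at -3, tape 01.0100

q0 | ...[0]0100   read 0 → write 0, move L, go to q4
q4 | ..[.]00100   read . → write 0, move R, go to q2
q2 | ..0[0]0100   read 0 → write 1, move L, go to q4
q4 | ..[0]10100   read 0 → write 1, move R, go to q1
q1 | ..1[1]0100   read 1 → write ., move L, go to q1
q1 | ..[1].0100   read 1 → write ., move L, go to q1
q1 | .[.]..0100   read . → write 1, move R, go to q3
q3 | .1[.].0100   read . → write 1, move L, go to q4
q4 | .[1]1.0100   read 1 → write 0, move L, go to qH
qH | [.]01.0100
After 9 steps: state qH, head at -3, tape 01.0100.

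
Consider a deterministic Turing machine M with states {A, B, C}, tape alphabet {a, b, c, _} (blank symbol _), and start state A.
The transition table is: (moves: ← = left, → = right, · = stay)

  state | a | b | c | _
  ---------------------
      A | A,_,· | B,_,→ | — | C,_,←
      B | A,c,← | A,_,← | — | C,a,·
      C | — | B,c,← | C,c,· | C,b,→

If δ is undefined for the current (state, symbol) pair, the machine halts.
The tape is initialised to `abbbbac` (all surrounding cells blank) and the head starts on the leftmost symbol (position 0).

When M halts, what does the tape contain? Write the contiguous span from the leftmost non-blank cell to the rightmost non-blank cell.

acbbbac

A | _[a]bbbbac   read a → write _, move ·, go to A
A | _[_]bbbbac   read _ → write _, move ←, go to C
C | [_]_bbbbac   read _ → write b, move →, go to C
C | b[_]bbbbac   read _ → write b, move →, go to C
C | bb[b]bbbac   read b → write c, move ←, go to B
B | b[b]cbbbac   read b → write _, move ←, go to A
A | [b]_cbbbac   read b → write _, move →, go to B
B | _[_]cbbbac   read _ → write a, move ·, go to C
C | _[a]cbbbac
The non-blank tape span at halt is acbbbac.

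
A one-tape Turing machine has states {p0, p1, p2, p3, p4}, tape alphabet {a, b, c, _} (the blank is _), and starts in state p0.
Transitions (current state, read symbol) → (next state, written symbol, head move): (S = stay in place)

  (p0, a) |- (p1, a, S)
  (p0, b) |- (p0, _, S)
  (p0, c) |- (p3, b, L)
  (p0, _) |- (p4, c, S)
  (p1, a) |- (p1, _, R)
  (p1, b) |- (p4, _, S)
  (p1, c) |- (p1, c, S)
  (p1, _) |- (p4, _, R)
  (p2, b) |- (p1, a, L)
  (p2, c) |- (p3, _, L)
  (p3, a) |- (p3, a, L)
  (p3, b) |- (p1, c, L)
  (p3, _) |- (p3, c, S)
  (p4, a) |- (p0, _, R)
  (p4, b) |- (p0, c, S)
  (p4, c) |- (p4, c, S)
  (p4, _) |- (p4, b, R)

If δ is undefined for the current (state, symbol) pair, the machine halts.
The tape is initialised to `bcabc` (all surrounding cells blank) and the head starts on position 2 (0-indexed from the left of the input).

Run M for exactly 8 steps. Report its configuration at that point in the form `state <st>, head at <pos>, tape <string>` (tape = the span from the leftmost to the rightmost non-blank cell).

p0 | bc[a]bc   read a → write a, move S, go to p1
p1 | bc[a]bc   read a → write _, move R, go to p1
p1 | bc_[b]c   read b → write _, move S, go to p4
p4 | bc_[_]c   read _ → write b, move R, go to p4
p4 | bc_b[c]   read c → write c, move S, go to p4
p4 | bc_b[c]   read c → write c, move S, go to p4
p4 | bc_b[c]   read c → write c, move S, go to p4
p4 | bc_b[c]   read c → write c, move S, go to p4
p4 | bc_b[c]
After 8 steps: state p4, head at 4, tape bc_bc.

state p4, head at 4, tape bc_bc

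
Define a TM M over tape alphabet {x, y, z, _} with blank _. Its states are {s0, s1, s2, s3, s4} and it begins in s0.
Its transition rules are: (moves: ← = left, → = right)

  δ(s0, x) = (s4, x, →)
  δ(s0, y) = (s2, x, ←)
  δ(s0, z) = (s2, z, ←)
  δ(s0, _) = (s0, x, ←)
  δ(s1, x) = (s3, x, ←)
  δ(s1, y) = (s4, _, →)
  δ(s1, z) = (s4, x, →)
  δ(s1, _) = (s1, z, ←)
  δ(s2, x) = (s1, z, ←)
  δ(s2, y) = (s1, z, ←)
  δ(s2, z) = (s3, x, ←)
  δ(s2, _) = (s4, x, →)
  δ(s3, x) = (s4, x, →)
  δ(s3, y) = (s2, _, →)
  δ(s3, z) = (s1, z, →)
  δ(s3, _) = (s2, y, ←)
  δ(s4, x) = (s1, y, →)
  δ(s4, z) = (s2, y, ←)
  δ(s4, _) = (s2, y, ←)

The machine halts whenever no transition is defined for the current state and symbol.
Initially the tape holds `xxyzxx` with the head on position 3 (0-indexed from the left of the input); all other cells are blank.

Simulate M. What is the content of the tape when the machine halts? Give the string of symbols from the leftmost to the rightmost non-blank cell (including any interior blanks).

s0 | xxy[z]xx   read z → write z, move ←, go to s2
s2 | xx[y]zxx   read y → write z, move ←, go to s1
s1 | x[x]zzxx   read x → write x, move ←, go to s3
s3 | [x]xzzxx   read x → write x, move →, go to s4
s4 | x[x]zzxx   read x → write y, move →, go to s1
s1 | xy[z]zxx   read z → write x, move →, go to s4
s4 | xyx[z]xx   read z → write y, move ←, go to s2
s2 | xy[x]yxx   read x → write z, move ←, go to s1
s1 | x[y]zyxx   read y → write _, move →, go to s4
s4 | x_[z]yxx   read z → write y, move ←, go to s2
s2 | x[_]yyxx   read _ → write x, move →, go to s4
s4 | xx[y]yxx
The non-blank tape span at halt is xxyyxx.

xxyyxx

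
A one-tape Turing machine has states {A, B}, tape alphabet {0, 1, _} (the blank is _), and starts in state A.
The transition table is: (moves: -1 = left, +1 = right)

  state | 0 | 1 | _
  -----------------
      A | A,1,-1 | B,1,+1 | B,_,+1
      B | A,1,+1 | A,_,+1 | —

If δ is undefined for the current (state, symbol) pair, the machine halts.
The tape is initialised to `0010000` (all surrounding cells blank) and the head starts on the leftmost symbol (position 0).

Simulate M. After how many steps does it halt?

A | _[0]010000__   read 0 → write 1, move -1, go to A
A | [_]1010000__   read _ → write _, move +1, go to B
B | _[1]010000__   read 1 → write _, move +1, go to A
A | __[0]10000__   read 0 → write 1, move -1, go to A
A | _[_]110000__   read _ → write _, move +1, go to B
B | __[1]10000__   read 1 → write _, move +1, go to A
A | ___[1]0000__   read 1 → write 1, move +1, go to B
B | ___1[0]000__   read 0 → write 1, move +1, go to A
A | ___11[0]00__   read 0 → write 1, move -1, go to A
A | ___1[1]100__   read 1 → write 1, move +1, go to B
B | ___11[1]00__   read 1 → write _, move +1, go to A
A | ___11_[0]0__   read 0 → write 1, move -1, go to A
A | ___11[_]10__   read _ → write _, move +1, go to B
B | ___11_[1]0__   read 1 → write _, move +1, go to A
A | ___11__[0]__   read 0 → write 1, move -1, go to A
A | ___11_[_]1__   read _ → write _, move +1, go to B
B | ___11__[1]__   read 1 → write _, move +1, go to A
A | ___11___[_]_   read _ → write _, move +1, go to B
B | ___11____[_]
M halts after 18 transitions.

18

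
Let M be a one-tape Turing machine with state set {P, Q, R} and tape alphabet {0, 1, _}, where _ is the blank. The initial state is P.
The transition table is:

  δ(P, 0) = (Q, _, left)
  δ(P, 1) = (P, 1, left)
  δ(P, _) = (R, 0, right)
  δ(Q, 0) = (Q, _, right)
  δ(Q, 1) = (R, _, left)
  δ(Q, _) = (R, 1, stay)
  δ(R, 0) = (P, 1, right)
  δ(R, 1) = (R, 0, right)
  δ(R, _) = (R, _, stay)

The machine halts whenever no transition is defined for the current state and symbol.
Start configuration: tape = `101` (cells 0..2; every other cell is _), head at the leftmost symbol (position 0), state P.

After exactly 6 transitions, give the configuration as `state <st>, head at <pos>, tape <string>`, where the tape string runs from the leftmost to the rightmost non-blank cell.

state P, head at 0, tape 0011

state=P head=0 tape=_[1]01   (P,1)→(P,1,left)
state=P head=-1 tape=[_]101   (P,_)→(R,0,right)
state=R head=0 tape=0[1]01   (R,1)→(R,0,right)
state=R head=1 tape=00[0]1   (R,0)→(P,1,right)
state=P head=2 tape=001[1]   (P,1)→(P,1,left)
state=P head=1 tape=00[1]1   (P,1)→(P,1,left)
state=P head=0 tape=0[0]11
After 6 steps: state P, head at 0, tape 0011.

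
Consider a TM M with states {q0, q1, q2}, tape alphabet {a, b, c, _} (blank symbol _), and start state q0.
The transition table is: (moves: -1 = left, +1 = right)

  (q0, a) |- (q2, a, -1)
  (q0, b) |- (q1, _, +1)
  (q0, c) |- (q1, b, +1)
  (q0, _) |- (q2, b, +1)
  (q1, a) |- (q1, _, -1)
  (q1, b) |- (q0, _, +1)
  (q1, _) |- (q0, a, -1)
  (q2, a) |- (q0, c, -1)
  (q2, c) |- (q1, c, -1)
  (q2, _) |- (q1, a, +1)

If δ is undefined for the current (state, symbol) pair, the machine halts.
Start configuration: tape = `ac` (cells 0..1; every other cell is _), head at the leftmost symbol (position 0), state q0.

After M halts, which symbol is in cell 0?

_

q0 | ___[a]c   read a → write a, move -1, go to q2
q2 | __[_]ac   read _ → write a, move +1, go to q1
q1 | __a[a]c   read a → write _, move -1, go to q1
q1 | __[a]_c   read a → write _, move -1, go to q1
q1 | _[_]__c   read _ → write a, move -1, go to q0
q0 | [_]a__c   read _ → write b, move +1, go to q2
q2 | b[a]__c   read a → write c, move -1, go to q0
q0 | [b]c__c   read b → write _, move +1, go to q1
q1 | _[c]__c
Cell 0 holds _ when M halts.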